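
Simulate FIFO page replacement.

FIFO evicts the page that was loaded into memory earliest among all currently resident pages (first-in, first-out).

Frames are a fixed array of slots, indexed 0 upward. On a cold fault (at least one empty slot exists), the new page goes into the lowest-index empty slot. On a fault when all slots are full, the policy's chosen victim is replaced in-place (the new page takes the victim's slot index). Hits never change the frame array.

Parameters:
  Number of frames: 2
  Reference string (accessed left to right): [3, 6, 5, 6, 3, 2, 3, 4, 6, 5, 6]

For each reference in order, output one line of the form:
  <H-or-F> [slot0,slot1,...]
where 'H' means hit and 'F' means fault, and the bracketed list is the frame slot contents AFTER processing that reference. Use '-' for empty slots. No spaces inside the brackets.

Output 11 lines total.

F [3,-]
F [3,6]
F [5,6]
H [5,6]
F [5,3]
F [2,3]
H [2,3]
F [2,4]
F [6,4]
F [6,5]
H [6,5]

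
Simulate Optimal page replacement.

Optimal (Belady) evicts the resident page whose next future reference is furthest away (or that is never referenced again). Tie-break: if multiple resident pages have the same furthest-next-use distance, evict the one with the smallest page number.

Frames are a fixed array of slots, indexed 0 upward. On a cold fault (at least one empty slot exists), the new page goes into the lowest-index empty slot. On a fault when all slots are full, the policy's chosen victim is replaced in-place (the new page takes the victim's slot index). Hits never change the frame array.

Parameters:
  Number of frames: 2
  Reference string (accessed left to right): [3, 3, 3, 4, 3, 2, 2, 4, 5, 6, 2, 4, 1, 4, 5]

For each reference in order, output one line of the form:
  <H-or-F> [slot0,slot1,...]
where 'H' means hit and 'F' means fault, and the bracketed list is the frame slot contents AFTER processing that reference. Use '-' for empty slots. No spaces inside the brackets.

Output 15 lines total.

F [3,-]
H [3,-]
H [3,-]
F [3,4]
H [3,4]
F [2,4]
H [2,4]
H [2,4]
F [2,5]
F [2,6]
H [2,6]
F [4,6]
F [4,1]
H [4,1]
F [4,5]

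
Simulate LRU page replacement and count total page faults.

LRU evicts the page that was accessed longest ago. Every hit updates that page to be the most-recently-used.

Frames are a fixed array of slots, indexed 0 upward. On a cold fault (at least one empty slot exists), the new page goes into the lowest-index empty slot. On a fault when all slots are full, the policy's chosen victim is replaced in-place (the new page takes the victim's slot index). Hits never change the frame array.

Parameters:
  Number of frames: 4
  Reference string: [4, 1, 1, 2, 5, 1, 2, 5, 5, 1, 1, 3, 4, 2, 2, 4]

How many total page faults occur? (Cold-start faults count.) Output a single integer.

Step 0: ref 4 → FAULT, frames=[4,-,-,-]
Step 1: ref 1 → FAULT, frames=[4,1,-,-]
Step 2: ref 1 → HIT, frames=[4,1,-,-]
Step 3: ref 2 → FAULT, frames=[4,1,2,-]
Step 4: ref 5 → FAULT, frames=[4,1,2,5]
Step 5: ref 1 → HIT, frames=[4,1,2,5]
Step 6: ref 2 → HIT, frames=[4,1,2,5]
Step 7: ref 5 → HIT, frames=[4,1,2,5]
Step 8: ref 5 → HIT, frames=[4,1,2,5]
Step 9: ref 1 → HIT, frames=[4,1,2,5]
Step 10: ref 1 → HIT, frames=[4,1,2,5]
Step 11: ref 3 → FAULT (evict 4), frames=[3,1,2,5]
Step 12: ref 4 → FAULT (evict 2), frames=[3,1,4,5]
Step 13: ref 2 → FAULT (evict 5), frames=[3,1,4,2]
Step 14: ref 2 → HIT, frames=[3,1,4,2]
Step 15: ref 4 → HIT, frames=[3,1,4,2]
Total faults: 7

Answer: 7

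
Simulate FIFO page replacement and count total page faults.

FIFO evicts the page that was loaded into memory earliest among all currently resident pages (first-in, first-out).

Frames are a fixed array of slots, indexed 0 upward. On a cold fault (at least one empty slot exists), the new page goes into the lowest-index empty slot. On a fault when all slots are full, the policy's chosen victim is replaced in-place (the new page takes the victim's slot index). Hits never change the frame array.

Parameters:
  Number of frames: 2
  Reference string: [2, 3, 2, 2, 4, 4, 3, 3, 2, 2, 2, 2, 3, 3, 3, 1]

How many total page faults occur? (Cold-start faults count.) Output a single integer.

Step 0: ref 2 → FAULT, frames=[2,-]
Step 1: ref 3 → FAULT, frames=[2,3]
Step 2: ref 2 → HIT, frames=[2,3]
Step 3: ref 2 → HIT, frames=[2,3]
Step 4: ref 4 → FAULT (evict 2), frames=[4,3]
Step 5: ref 4 → HIT, frames=[4,3]
Step 6: ref 3 → HIT, frames=[4,3]
Step 7: ref 3 → HIT, frames=[4,3]
Step 8: ref 2 → FAULT (evict 3), frames=[4,2]
Step 9: ref 2 → HIT, frames=[4,2]
Step 10: ref 2 → HIT, frames=[4,2]
Step 11: ref 2 → HIT, frames=[4,2]
Step 12: ref 3 → FAULT (evict 4), frames=[3,2]
Step 13: ref 3 → HIT, frames=[3,2]
Step 14: ref 3 → HIT, frames=[3,2]
Step 15: ref 1 → FAULT (evict 2), frames=[3,1]
Total faults: 6

Answer: 6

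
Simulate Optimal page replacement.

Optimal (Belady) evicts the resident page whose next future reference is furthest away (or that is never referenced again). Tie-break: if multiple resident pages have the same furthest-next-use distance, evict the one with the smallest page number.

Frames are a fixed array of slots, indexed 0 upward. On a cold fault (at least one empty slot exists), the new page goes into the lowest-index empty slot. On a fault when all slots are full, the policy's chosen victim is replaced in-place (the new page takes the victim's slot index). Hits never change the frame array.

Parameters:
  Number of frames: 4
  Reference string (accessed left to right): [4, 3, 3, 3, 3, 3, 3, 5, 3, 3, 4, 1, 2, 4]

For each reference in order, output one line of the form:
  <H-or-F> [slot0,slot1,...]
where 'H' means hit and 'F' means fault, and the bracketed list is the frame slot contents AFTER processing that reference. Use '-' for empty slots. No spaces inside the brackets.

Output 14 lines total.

F [4,-,-,-]
F [4,3,-,-]
H [4,3,-,-]
H [4,3,-,-]
H [4,3,-,-]
H [4,3,-,-]
H [4,3,-,-]
F [4,3,5,-]
H [4,3,5,-]
H [4,3,5,-]
H [4,3,5,-]
F [4,3,5,1]
F [4,3,5,2]
H [4,3,5,2]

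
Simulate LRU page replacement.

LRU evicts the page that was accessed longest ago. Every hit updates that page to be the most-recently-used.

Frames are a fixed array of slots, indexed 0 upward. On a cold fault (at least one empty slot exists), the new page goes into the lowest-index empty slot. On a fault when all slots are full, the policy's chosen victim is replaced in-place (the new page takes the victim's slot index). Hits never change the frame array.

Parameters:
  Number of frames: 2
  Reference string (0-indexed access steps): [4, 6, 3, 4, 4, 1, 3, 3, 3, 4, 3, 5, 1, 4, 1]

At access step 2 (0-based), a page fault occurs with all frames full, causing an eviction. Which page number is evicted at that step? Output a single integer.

Step 0: ref 4 -> FAULT, frames=[4,-]
Step 1: ref 6 -> FAULT, frames=[4,6]
Step 2: ref 3 -> FAULT, evict 4, frames=[3,6]
At step 2: evicted page 4

Answer: 4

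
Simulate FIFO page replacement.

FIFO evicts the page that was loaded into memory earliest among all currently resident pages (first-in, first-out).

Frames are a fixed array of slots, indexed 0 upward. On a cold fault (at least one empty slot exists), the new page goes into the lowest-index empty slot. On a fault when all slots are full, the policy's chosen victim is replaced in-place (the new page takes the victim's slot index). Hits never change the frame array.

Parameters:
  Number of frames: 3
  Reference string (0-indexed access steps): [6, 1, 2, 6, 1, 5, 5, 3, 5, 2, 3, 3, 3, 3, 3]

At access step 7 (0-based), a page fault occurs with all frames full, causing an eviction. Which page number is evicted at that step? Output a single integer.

Answer: 1

Derivation:
Step 0: ref 6 -> FAULT, frames=[6,-,-]
Step 1: ref 1 -> FAULT, frames=[6,1,-]
Step 2: ref 2 -> FAULT, frames=[6,1,2]
Step 3: ref 6 -> HIT, frames=[6,1,2]
Step 4: ref 1 -> HIT, frames=[6,1,2]
Step 5: ref 5 -> FAULT, evict 6, frames=[5,1,2]
Step 6: ref 5 -> HIT, frames=[5,1,2]
Step 7: ref 3 -> FAULT, evict 1, frames=[5,3,2]
At step 7: evicted page 1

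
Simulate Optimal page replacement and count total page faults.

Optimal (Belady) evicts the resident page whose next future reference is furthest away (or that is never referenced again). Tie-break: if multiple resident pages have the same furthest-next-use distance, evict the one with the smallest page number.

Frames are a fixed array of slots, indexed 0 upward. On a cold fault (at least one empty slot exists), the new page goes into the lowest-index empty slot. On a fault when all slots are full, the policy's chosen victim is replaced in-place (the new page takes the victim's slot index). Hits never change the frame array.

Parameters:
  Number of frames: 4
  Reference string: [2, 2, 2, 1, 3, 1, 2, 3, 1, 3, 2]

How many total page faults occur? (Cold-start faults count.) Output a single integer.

Answer: 3

Derivation:
Step 0: ref 2 → FAULT, frames=[2,-,-,-]
Step 1: ref 2 → HIT, frames=[2,-,-,-]
Step 2: ref 2 → HIT, frames=[2,-,-,-]
Step 3: ref 1 → FAULT, frames=[2,1,-,-]
Step 4: ref 3 → FAULT, frames=[2,1,3,-]
Step 5: ref 1 → HIT, frames=[2,1,3,-]
Step 6: ref 2 → HIT, frames=[2,1,3,-]
Step 7: ref 3 → HIT, frames=[2,1,3,-]
Step 8: ref 1 → HIT, frames=[2,1,3,-]
Step 9: ref 3 → HIT, frames=[2,1,3,-]
Step 10: ref 2 → HIT, frames=[2,1,3,-]
Total faults: 3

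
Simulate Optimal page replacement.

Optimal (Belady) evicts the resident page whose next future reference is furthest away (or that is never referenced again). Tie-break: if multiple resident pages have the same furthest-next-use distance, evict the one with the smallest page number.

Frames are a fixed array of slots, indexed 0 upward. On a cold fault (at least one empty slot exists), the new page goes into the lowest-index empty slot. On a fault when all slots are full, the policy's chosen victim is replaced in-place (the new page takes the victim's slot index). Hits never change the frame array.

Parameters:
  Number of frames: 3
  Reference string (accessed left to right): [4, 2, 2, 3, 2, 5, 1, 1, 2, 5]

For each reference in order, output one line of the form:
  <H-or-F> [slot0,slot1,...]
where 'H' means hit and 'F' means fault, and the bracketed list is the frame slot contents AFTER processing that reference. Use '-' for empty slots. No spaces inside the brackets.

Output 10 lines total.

F [4,-,-]
F [4,2,-]
H [4,2,-]
F [4,2,3]
H [4,2,3]
F [4,2,5]
F [1,2,5]
H [1,2,5]
H [1,2,5]
H [1,2,5]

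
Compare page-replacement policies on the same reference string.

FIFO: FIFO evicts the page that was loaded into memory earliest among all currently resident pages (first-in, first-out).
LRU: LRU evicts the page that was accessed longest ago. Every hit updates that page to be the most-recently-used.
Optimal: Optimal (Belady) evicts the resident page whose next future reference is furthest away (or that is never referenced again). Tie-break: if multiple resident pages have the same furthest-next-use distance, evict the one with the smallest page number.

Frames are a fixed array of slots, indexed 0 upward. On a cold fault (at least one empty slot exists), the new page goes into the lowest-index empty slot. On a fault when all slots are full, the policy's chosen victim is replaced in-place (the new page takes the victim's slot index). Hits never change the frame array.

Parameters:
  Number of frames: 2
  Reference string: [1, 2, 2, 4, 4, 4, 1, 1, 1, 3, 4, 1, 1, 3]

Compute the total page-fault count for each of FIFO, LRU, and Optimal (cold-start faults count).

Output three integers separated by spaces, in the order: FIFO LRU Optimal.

Answer: 8 8 5

Derivation:
--- FIFO ---
  step 0: ref 1 -> FAULT, frames=[1,-] (faults so far: 1)
  step 1: ref 2 -> FAULT, frames=[1,2] (faults so far: 2)
  step 2: ref 2 -> HIT, frames=[1,2] (faults so far: 2)
  step 3: ref 4 -> FAULT, evict 1, frames=[4,2] (faults so far: 3)
  step 4: ref 4 -> HIT, frames=[4,2] (faults so far: 3)
  step 5: ref 4 -> HIT, frames=[4,2] (faults so far: 3)
  step 6: ref 1 -> FAULT, evict 2, frames=[4,1] (faults so far: 4)
  step 7: ref 1 -> HIT, frames=[4,1] (faults so far: 4)
  step 8: ref 1 -> HIT, frames=[4,1] (faults so far: 4)
  step 9: ref 3 -> FAULT, evict 4, frames=[3,1] (faults so far: 5)
  step 10: ref 4 -> FAULT, evict 1, frames=[3,4] (faults so far: 6)
  step 11: ref 1 -> FAULT, evict 3, frames=[1,4] (faults so far: 7)
  step 12: ref 1 -> HIT, frames=[1,4] (faults so far: 7)
  step 13: ref 3 -> FAULT, evict 4, frames=[1,3] (faults so far: 8)
  FIFO total faults: 8
--- LRU ---
  step 0: ref 1 -> FAULT, frames=[1,-] (faults so far: 1)
  step 1: ref 2 -> FAULT, frames=[1,2] (faults so far: 2)
  step 2: ref 2 -> HIT, frames=[1,2] (faults so far: 2)
  step 3: ref 4 -> FAULT, evict 1, frames=[4,2] (faults so far: 3)
  step 4: ref 4 -> HIT, frames=[4,2] (faults so far: 3)
  step 5: ref 4 -> HIT, frames=[4,2] (faults so far: 3)
  step 6: ref 1 -> FAULT, evict 2, frames=[4,1] (faults so far: 4)
  step 7: ref 1 -> HIT, frames=[4,1] (faults so far: 4)
  step 8: ref 1 -> HIT, frames=[4,1] (faults so far: 4)
  step 9: ref 3 -> FAULT, evict 4, frames=[3,1] (faults so far: 5)
  step 10: ref 4 -> FAULT, evict 1, frames=[3,4] (faults so far: 6)
  step 11: ref 1 -> FAULT, evict 3, frames=[1,4] (faults so far: 7)
  step 12: ref 1 -> HIT, frames=[1,4] (faults so far: 7)
  step 13: ref 3 -> FAULT, evict 4, frames=[1,3] (faults so far: 8)
  LRU total faults: 8
--- Optimal ---
  step 0: ref 1 -> FAULT, frames=[1,-] (faults so far: 1)
  step 1: ref 2 -> FAULT, frames=[1,2] (faults so far: 2)
  step 2: ref 2 -> HIT, frames=[1,2] (faults so far: 2)
  step 3: ref 4 -> FAULT, evict 2, frames=[1,4] (faults so far: 3)
  step 4: ref 4 -> HIT, frames=[1,4] (faults so far: 3)
  step 5: ref 4 -> HIT, frames=[1,4] (faults so far: 3)
  step 6: ref 1 -> HIT, frames=[1,4] (faults so far: 3)
  step 7: ref 1 -> HIT, frames=[1,4] (faults so far: 3)
  step 8: ref 1 -> HIT, frames=[1,4] (faults so far: 3)
  step 9: ref 3 -> FAULT, evict 1, frames=[3,4] (faults so far: 4)
  step 10: ref 4 -> HIT, frames=[3,4] (faults so far: 4)
  step 11: ref 1 -> FAULT, evict 4, frames=[3,1] (faults so far: 5)
  step 12: ref 1 -> HIT, frames=[3,1] (faults so far: 5)
  step 13: ref 3 -> HIT, frames=[3,1] (faults so far: 5)
  Optimal total faults: 5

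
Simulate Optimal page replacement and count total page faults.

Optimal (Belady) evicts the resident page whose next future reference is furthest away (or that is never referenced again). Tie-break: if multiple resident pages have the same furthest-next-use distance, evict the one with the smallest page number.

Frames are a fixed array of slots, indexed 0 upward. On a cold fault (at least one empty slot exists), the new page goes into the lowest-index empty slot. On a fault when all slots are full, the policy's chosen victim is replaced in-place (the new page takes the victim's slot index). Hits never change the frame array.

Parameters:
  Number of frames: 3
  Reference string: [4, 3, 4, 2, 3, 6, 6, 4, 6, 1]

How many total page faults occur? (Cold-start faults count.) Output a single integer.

Step 0: ref 4 → FAULT, frames=[4,-,-]
Step 1: ref 3 → FAULT, frames=[4,3,-]
Step 2: ref 4 → HIT, frames=[4,3,-]
Step 3: ref 2 → FAULT, frames=[4,3,2]
Step 4: ref 3 → HIT, frames=[4,3,2]
Step 5: ref 6 → FAULT (evict 2), frames=[4,3,6]
Step 6: ref 6 → HIT, frames=[4,3,6]
Step 7: ref 4 → HIT, frames=[4,3,6]
Step 8: ref 6 → HIT, frames=[4,3,6]
Step 9: ref 1 → FAULT (evict 3), frames=[4,1,6]
Total faults: 5

Answer: 5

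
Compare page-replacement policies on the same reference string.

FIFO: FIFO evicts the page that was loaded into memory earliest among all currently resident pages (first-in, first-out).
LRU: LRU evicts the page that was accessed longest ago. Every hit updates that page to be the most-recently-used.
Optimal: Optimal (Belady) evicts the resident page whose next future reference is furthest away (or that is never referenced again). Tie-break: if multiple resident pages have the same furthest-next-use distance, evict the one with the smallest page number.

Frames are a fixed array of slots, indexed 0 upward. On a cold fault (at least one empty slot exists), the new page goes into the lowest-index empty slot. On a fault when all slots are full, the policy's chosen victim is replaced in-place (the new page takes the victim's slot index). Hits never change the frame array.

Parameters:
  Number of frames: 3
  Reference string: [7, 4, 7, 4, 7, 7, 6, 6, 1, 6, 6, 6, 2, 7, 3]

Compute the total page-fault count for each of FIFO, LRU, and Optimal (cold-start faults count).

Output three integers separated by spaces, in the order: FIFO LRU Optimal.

--- FIFO ---
  step 0: ref 7 -> FAULT, frames=[7,-,-] (faults so far: 1)
  step 1: ref 4 -> FAULT, frames=[7,4,-] (faults so far: 2)
  step 2: ref 7 -> HIT, frames=[7,4,-] (faults so far: 2)
  step 3: ref 4 -> HIT, frames=[7,4,-] (faults so far: 2)
  step 4: ref 7 -> HIT, frames=[7,4,-] (faults so far: 2)
  step 5: ref 7 -> HIT, frames=[7,4,-] (faults so far: 2)
  step 6: ref 6 -> FAULT, frames=[7,4,6] (faults so far: 3)
  step 7: ref 6 -> HIT, frames=[7,4,6] (faults so far: 3)
  step 8: ref 1 -> FAULT, evict 7, frames=[1,4,6] (faults so far: 4)
  step 9: ref 6 -> HIT, frames=[1,4,6] (faults so far: 4)
  step 10: ref 6 -> HIT, frames=[1,4,6] (faults so far: 4)
  step 11: ref 6 -> HIT, frames=[1,4,6] (faults so far: 4)
  step 12: ref 2 -> FAULT, evict 4, frames=[1,2,6] (faults so far: 5)
  step 13: ref 7 -> FAULT, evict 6, frames=[1,2,7] (faults so far: 6)
  step 14: ref 3 -> FAULT, evict 1, frames=[3,2,7] (faults so far: 7)
  FIFO total faults: 7
--- LRU ---
  step 0: ref 7 -> FAULT, frames=[7,-,-] (faults so far: 1)
  step 1: ref 4 -> FAULT, frames=[7,4,-] (faults so far: 2)
  step 2: ref 7 -> HIT, frames=[7,4,-] (faults so far: 2)
  step 3: ref 4 -> HIT, frames=[7,4,-] (faults so far: 2)
  step 4: ref 7 -> HIT, frames=[7,4,-] (faults so far: 2)
  step 5: ref 7 -> HIT, frames=[7,4,-] (faults so far: 2)
  step 6: ref 6 -> FAULT, frames=[7,4,6] (faults so far: 3)
  step 7: ref 6 -> HIT, frames=[7,4,6] (faults so far: 3)
  step 8: ref 1 -> FAULT, evict 4, frames=[7,1,6] (faults so far: 4)
  step 9: ref 6 -> HIT, frames=[7,1,6] (faults so far: 4)
  step 10: ref 6 -> HIT, frames=[7,1,6] (faults so far: 4)
  step 11: ref 6 -> HIT, frames=[7,1,6] (faults so far: 4)
  step 12: ref 2 -> FAULT, evict 7, frames=[2,1,6] (faults so far: 5)
  step 13: ref 7 -> FAULT, evict 1, frames=[2,7,6] (faults so far: 6)
  step 14: ref 3 -> FAULT, evict 6, frames=[2,7,3] (faults so far: 7)
  LRU total faults: 7
--- Optimal ---
  step 0: ref 7 -> FAULT, frames=[7,-,-] (faults so far: 1)
  step 1: ref 4 -> FAULT, frames=[7,4,-] (faults so far: 2)
  step 2: ref 7 -> HIT, frames=[7,4,-] (faults so far: 2)
  step 3: ref 4 -> HIT, frames=[7,4,-] (faults so far: 2)
  step 4: ref 7 -> HIT, frames=[7,4,-] (faults so far: 2)
  step 5: ref 7 -> HIT, frames=[7,4,-] (faults so far: 2)
  step 6: ref 6 -> FAULT, frames=[7,4,6] (faults so far: 3)
  step 7: ref 6 -> HIT, frames=[7,4,6] (faults so far: 3)
  step 8: ref 1 -> FAULT, evict 4, frames=[7,1,6] (faults so far: 4)
  step 9: ref 6 -> HIT, frames=[7,1,6] (faults so far: 4)
  step 10: ref 6 -> HIT, frames=[7,1,6] (faults so far: 4)
  step 11: ref 6 -> HIT, frames=[7,1,6] (faults so far: 4)
  step 12: ref 2 -> FAULT, evict 1, frames=[7,2,6] (faults so far: 5)
  step 13: ref 7 -> HIT, frames=[7,2,6] (faults so far: 5)
  step 14: ref 3 -> FAULT, evict 2, frames=[7,3,6] (faults so far: 6)
  Optimal total faults: 6

Answer: 7 7 6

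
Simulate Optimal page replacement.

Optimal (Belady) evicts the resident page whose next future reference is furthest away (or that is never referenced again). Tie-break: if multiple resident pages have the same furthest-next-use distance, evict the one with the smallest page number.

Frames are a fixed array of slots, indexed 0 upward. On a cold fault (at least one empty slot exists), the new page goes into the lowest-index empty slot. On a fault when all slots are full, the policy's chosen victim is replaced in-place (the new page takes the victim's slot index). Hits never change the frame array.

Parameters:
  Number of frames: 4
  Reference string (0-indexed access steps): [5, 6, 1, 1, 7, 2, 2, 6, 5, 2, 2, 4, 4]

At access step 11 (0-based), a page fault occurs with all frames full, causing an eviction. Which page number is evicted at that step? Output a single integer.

Answer: 2

Derivation:
Step 0: ref 5 -> FAULT, frames=[5,-,-,-]
Step 1: ref 6 -> FAULT, frames=[5,6,-,-]
Step 2: ref 1 -> FAULT, frames=[5,6,1,-]
Step 3: ref 1 -> HIT, frames=[5,6,1,-]
Step 4: ref 7 -> FAULT, frames=[5,6,1,7]
Step 5: ref 2 -> FAULT, evict 1, frames=[5,6,2,7]
Step 6: ref 2 -> HIT, frames=[5,6,2,7]
Step 7: ref 6 -> HIT, frames=[5,6,2,7]
Step 8: ref 5 -> HIT, frames=[5,6,2,7]
Step 9: ref 2 -> HIT, frames=[5,6,2,7]
Step 10: ref 2 -> HIT, frames=[5,6,2,7]
Step 11: ref 4 -> FAULT, evict 2, frames=[5,6,4,7]
At step 11: evicted page 2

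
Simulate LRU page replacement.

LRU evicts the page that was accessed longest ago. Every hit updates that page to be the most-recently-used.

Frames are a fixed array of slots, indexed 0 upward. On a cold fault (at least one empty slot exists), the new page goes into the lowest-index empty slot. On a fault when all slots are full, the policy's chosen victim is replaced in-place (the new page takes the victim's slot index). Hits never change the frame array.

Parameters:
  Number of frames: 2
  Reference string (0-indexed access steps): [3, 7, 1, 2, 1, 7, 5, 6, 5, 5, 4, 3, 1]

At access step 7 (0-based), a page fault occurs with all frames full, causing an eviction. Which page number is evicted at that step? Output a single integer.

Step 0: ref 3 -> FAULT, frames=[3,-]
Step 1: ref 7 -> FAULT, frames=[3,7]
Step 2: ref 1 -> FAULT, evict 3, frames=[1,7]
Step 3: ref 2 -> FAULT, evict 7, frames=[1,2]
Step 4: ref 1 -> HIT, frames=[1,2]
Step 5: ref 7 -> FAULT, evict 2, frames=[1,7]
Step 6: ref 5 -> FAULT, evict 1, frames=[5,7]
Step 7: ref 6 -> FAULT, evict 7, frames=[5,6]
At step 7: evicted page 7

Answer: 7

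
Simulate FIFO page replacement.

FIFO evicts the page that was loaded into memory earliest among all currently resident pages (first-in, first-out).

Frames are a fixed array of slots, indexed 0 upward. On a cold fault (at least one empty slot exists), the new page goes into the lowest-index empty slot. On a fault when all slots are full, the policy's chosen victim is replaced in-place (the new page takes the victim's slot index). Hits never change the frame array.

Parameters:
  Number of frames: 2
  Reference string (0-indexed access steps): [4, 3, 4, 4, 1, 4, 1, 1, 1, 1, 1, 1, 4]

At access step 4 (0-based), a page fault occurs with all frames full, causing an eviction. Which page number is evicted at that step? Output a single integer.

Answer: 4

Derivation:
Step 0: ref 4 -> FAULT, frames=[4,-]
Step 1: ref 3 -> FAULT, frames=[4,3]
Step 2: ref 4 -> HIT, frames=[4,3]
Step 3: ref 4 -> HIT, frames=[4,3]
Step 4: ref 1 -> FAULT, evict 4, frames=[1,3]
At step 4: evicted page 4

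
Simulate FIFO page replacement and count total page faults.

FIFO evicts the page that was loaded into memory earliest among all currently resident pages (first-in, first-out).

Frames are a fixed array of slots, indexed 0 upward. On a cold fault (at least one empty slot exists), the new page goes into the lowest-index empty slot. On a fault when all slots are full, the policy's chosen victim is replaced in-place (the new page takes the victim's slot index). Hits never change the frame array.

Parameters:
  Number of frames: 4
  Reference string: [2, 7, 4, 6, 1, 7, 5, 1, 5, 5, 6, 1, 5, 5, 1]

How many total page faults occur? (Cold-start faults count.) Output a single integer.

Step 0: ref 2 → FAULT, frames=[2,-,-,-]
Step 1: ref 7 → FAULT, frames=[2,7,-,-]
Step 2: ref 4 → FAULT, frames=[2,7,4,-]
Step 3: ref 6 → FAULT, frames=[2,7,4,6]
Step 4: ref 1 → FAULT (evict 2), frames=[1,7,4,6]
Step 5: ref 7 → HIT, frames=[1,7,4,6]
Step 6: ref 5 → FAULT (evict 7), frames=[1,5,4,6]
Step 7: ref 1 → HIT, frames=[1,5,4,6]
Step 8: ref 5 → HIT, frames=[1,5,4,6]
Step 9: ref 5 → HIT, frames=[1,5,4,6]
Step 10: ref 6 → HIT, frames=[1,5,4,6]
Step 11: ref 1 → HIT, frames=[1,5,4,6]
Step 12: ref 5 → HIT, frames=[1,5,4,6]
Step 13: ref 5 → HIT, frames=[1,5,4,6]
Step 14: ref 1 → HIT, frames=[1,5,4,6]
Total faults: 6

Answer: 6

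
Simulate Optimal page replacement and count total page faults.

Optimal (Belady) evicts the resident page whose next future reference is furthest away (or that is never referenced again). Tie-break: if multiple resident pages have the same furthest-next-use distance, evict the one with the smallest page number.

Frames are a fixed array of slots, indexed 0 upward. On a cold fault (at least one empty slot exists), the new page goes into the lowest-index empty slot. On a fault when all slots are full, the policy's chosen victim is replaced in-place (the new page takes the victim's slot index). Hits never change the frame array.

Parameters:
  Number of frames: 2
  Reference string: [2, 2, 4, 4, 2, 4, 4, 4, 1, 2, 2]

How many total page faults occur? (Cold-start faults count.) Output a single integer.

Step 0: ref 2 → FAULT, frames=[2,-]
Step 1: ref 2 → HIT, frames=[2,-]
Step 2: ref 4 → FAULT, frames=[2,4]
Step 3: ref 4 → HIT, frames=[2,4]
Step 4: ref 2 → HIT, frames=[2,4]
Step 5: ref 4 → HIT, frames=[2,4]
Step 6: ref 4 → HIT, frames=[2,4]
Step 7: ref 4 → HIT, frames=[2,4]
Step 8: ref 1 → FAULT (evict 4), frames=[2,1]
Step 9: ref 2 → HIT, frames=[2,1]
Step 10: ref 2 → HIT, frames=[2,1]
Total faults: 3

Answer: 3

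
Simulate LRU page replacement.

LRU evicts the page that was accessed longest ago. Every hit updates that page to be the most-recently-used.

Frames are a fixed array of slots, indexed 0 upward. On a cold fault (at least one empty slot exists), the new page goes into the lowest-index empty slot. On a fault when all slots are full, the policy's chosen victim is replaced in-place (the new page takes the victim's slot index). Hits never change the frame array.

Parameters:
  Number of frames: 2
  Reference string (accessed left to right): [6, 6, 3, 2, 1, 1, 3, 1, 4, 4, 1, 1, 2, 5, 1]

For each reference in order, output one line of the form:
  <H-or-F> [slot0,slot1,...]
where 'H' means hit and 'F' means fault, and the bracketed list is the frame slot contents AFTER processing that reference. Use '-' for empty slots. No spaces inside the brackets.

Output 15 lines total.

F [6,-]
H [6,-]
F [6,3]
F [2,3]
F [2,1]
H [2,1]
F [3,1]
H [3,1]
F [4,1]
H [4,1]
H [4,1]
H [4,1]
F [2,1]
F [2,5]
F [1,5]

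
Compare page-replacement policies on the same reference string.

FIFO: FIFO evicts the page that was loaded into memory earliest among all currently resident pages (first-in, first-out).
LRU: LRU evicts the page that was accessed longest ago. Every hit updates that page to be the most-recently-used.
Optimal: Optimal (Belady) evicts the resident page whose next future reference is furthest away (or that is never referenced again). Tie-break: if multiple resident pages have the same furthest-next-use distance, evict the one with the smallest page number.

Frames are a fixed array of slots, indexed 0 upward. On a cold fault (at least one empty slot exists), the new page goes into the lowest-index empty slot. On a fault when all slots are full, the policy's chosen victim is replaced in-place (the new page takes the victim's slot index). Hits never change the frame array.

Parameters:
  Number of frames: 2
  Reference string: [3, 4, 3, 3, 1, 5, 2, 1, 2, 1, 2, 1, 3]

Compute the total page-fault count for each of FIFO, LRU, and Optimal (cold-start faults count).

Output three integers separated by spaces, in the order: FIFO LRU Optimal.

--- FIFO ---
  step 0: ref 3 -> FAULT, frames=[3,-] (faults so far: 1)
  step 1: ref 4 -> FAULT, frames=[3,4] (faults so far: 2)
  step 2: ref 3 -> HIT, frames=[3,4] (faults so far: 2)
  step 3: ref 3 -> HIT, frames=[3,4] (faults so far: 2)
  step 4: ref 1 -> FAULT, evict 3, frames=[1,4] (faults so far: 3)
  step 5: ref 5 -> FAULT, evict 4, frames=[1,5] (faults so far: 4)
  step 6: ref 2 -> FAULT, evict 1, frames=[2,5] (faults so far: 5)
  step 7: ref 1 -> FAULT, evict 5, frames=[2,1] (faults so far: 6)
  step 8: ref 2 -> HIT, frames=[2,1] (faults so far: 6)
  step 9: ref 1 -> HIT, frames=[2,1] (faults so far: 6)
  step 10: ref 2 -> HIT, frames=[2,1] (faults so far: 6)
  step 11: ref 1 -> HIT, frames=[2,1] (faults so far: 6)
  step 12: ref 3 -> FAULT, evict 2, frames=[3,1] (faults so far: 7)
  FIFO total faults: 7
--- LRU ---
  step 0: ref 3 -> FAULT, frames=[3,-] (faults so far: 1)
  step 1: ref 4 -> FAULT, frames=[3,4] (faults so far: 2)
  step 2: ref 3 -> HIT, frames=[3,4] (faults so far: 2)
  step 3: ref 3 -> HIT, frames=[3,4] (faults so far: 2)
  step 4: ref 1 -> FAULT, evict 4, frames=[3,1] (faults so far: 3)
  step 5: ref 5 -> FAULT, evict 3, frames=[5,1] (faults so far: 4)
  step 6: ref 2 -> FAULT, evict 1, frames=[5,2] (faults so far: 5)
  step 7: ref 1 -> FAULT, evict 5, frames=[1,2] (faults so far: 6)
  step 8: ref 2 -> HIT, frames=[1,2] (faults so far: 6)
  step 9: ref 1 -> HIT, frames=[1,2] (faults so far: 6)
  step 10: ref 2 -> HIT, frames=[1,2] (faults so far: 6)
  step 11: ref 1 -> HIT, frames=[1,2] (faults so far: 6)
  step 12: ref 3 -> FAULT, evict 2, frames=[1,3] (faults so far: 7)
  LRU total faults: 7
--- Optimal ---
  step 0: ref 3 -> FAULT, frames=[3,-] (faults so far: 1)
  step 1: ref 4 -> FAULT, frames=[3,4] (faults so far: 2)
  step 2: ref 3 -> HIT, frames=[3,4] (faults so far: 2)
  step 3: ref 3 -> HIT, frames=[3,4] (faults so far: 2)
  step 4: ref 1 -> FAULT, evict 4, frames=[3,1] (faults so far: 3)
  step 5: ref 5 -> FAULT, evict 3, frames=[5,1] (faults so far: 4)
  step 6: ref 2 -> FAULT, evict 5, frames=[2,1] (faults so far: 5)
  step 7: ref 1 -> HIT, frames=[2,1] (faults so far: 5)
  step 8: ref 2 -> HIT, frames=[2,1] (faults so far: 5)
  step 9: ref 1 -> HIT, frames=[2,1] (faults so far: 5)
  step 10: ref 2 -> HIT, frames=[2,1] (faults so far: 5)
  step 11: ref 1 -> HIT, frames=[2,1] (faults so far: 5)
  step 12: ref 3 -> FAULT, evict 1, frames=[2,3] (faults so far: 6)
  Optimal total faults: 6

Answer: 7 7 6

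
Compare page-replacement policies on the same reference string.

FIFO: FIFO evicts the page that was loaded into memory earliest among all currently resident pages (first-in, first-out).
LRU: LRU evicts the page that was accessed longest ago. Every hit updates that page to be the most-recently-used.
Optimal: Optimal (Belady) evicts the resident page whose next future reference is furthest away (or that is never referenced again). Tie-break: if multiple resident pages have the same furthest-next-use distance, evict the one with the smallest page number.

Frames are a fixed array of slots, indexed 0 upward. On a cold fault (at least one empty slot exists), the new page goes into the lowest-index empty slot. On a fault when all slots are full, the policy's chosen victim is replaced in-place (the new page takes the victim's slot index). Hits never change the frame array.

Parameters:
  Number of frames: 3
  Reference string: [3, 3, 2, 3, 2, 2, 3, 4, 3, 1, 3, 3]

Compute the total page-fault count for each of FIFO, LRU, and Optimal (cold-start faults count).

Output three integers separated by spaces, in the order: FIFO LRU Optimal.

Answer: 5 4 4

Derivation:
--- FIFO ---
  step 0: ref 3 -> FAULT, frames=[3,-,-] (faults so far: 1)
  step 1: ref 3 -> HIT, frames=[3,-,-] (faults so far: 1)
  step 2: ref 2 -> FAULT, frames=[3,2,-] (faults so far: 2)
  step 3: ref 3 -> HIT, frames=[3,2,-] (faults so far: 2)
  step 4: ref 2 -> HIT, frames=[3,2,-] (faults so far: 2)
  step 5: ref 2 -> HIT, frames=[3,2,-] (faults so far: 2)
  step 6: ref 3 -> HIT, frames=[3,2,-] (faults so far: 2)
  step 7: ref 4 -> FAULT, frames=[3,2,4] (faults so far: 3)
  step 8: ref 3 -> HIT, frames=[3,2,4] (faults so far: 3)
  step 9: ref 1 -> FAULT, evict 3, frames=[1,2,4] (faults so far: 4)
  step 10: ref 3 -> FAULT, evict 2, frames=[1,3,4] (faults so far: 5)
  step 11: ref 3 -> HIT, frames=[1,3,4] (faults so far: 5)
  FIFO total faults: 5
--- LRU ---
  step 0: ref 3 -> FAULT, frames=[3,-,-] (faults so far: 1)
  step 1: ref 3 -> HIT, frames=[3,-,-] (faults so far: 1)
  step 2: ref 2 -> FAULT, frames=[3,2,-] (faults so far: 2)
  step 3: ref 3 -> HIT, frames=[3,2,-] (faults so far: 2)
  step 4: ref 2 -> HIT, frames=[3,2,-] (faults so far: 2)
  step 5: ref 2 -> HIT, frames=[3,2,-] (faults so far: 2)
  step 6: ref 3 -> HIT, frames=[3,2,-] (faults so far: 2)
  step 7: ref 4 -> FAULT, frames=[3,2,4] (faults so far: 3)
  step 8: ref 3 -> HIT, frames=[3,2,4] (faults so far: 3)
  step 9: ref 1 -> FAULT, evict 2, frames=[3,1,4] (faults so far: 4)
  step 10: ref 3 -> HIT, frames=[3,1,4] (faults so far: 4)
  step 11: ref 3 -> HIT, frames=[3,1,4] (faults so far: 4)
  LRU total faults: 4
--- Optimal ---
  step 0: ref 3 -> FAULT, frames=[3,-,-] (faults so far: 1)
  step 1: ref 3 -> HIT, frames=[3,-,-] (faults so far: 1)
  step 2: ref 2 -> FAULT, frames=[3,2,-] (faults so far: 2)
  step 3: ref 3 -> HIT, frames=[3,2,-] (faults so far: 2)
  step 4: ref 2 -> HIT, frames=[3,2,-] (faults so far: 2)
  step 5: ref 2 -> HIT, frames=[3,2,-] (faults so far: 2)
  step 6: ref 3 -> HIT, frames=[3,2,-] (faults so far: 2)
  step 7: ref 4 -> FAULT, frames=[3,2,4] (faults so far: 3)
  step 8: ref 3 -> HIT, frames=[3,2,4] (faults so far: 3)
  step 9: ref 1 -> FAULT, evict 2, frames=[3,1,4] (faults so far: 4)
  step 10: ref 3 -> HIT, frames=[3,1,4] (faults so far: 4)
  step 11: ref 3 -> HIT, frames=[3,1,4] (faults so far: 4)
  Optimal total faults: 4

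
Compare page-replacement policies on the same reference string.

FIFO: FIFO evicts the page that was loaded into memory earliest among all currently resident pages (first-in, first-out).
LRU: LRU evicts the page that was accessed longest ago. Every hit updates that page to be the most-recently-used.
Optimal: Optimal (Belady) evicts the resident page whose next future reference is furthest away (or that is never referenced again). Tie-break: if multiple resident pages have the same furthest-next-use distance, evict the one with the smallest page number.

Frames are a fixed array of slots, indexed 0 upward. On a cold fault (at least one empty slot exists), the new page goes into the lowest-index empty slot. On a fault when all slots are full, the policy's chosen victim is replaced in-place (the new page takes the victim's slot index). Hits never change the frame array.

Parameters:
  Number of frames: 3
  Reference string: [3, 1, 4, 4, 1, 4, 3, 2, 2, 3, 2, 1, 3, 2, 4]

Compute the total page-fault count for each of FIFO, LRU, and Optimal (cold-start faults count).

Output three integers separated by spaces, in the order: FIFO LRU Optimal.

--- FIFO ---
  step 0: ref 3 -> FAULT, frames=[3,-,-] (faults so far: 1)
  step 1: ref 1 -> FAULT, frames=[3,1,-] (faults so far: 2)
  step 2: ref 4 -> FAULT, frames=[3,1,4] (faults so far: 3)
  step 3: ref 4 -> HIT, frames=[3,1,4] (faults so far: 3)
  step 4: ref 1 -> HIT, frames=[3,1,4] (faults so far: 3)
  step 5: ref 4 -> HIT, frames=[3,1,4] (faults so far: 3)
  step 6: ref 3 -> HIT, frames=[3,1,4] (faults so far: 3)
  step 7: ref 2 -> FAULT, evict 3, frames=[2,1,4] (faults so far: 4)
  step 8: ref 2 -> HIT, frames=[2,1,4] (faults so far: 4)
  step 9: ref 3 -> FAULT, evict 1, frames=[2,3,4] (faults so far: 5)
  step 10: ref 2 -> HIT, frames=[2,3,4] (faults so far: 5)
  step 11: ref 1 -> FAULT, evict 4, frames=[2,3,1] (faults so far: 6)
  step 12: ref 3 -> HIT, frames=[2,3,1] (faults so far: 6)
  step 13: ref 2 -> HIT, frames=[2,3,1] (faults so far: 6)
  step 14: ref 4 -> FAULT, evict 2, frames=[4,3,1] (faults so far: 7)
  FIFO total faults: 7
--- LRU ---
  step 0: ref 3 -> FAULT, frames=[3,-,-] (faults so far: 1)
  step 1: ref 1 -> FAULT, frames=[3,1,-] (faults so far: 2)
  step 2: ref 4 -> FAULT, frames=[3,1,4] (faults so far: 3)
  step 3: ref 4 -> HIT, frames=[3,1,4] (faults so far: 3)
  step 4: ref 1 -> HIT, frames=[3,1,4] (faults so far: 3)
  step 5: ref 4 -> HIT, frames=[3,1,4] (faults so far: 3)
  step 6: ref 3 -> HIT, frames=[3,1,4] (faults so far: 3)
  step 7: ref 2 -> FAULT, evict 1, frames=[3,2,4] (faults so far: 4)
  step 8: ref 2 -> HIT, frames=[3,2,4] (faults so far: 4)
  step 9: ref 3 -> HIT, frames=[3,2,4] (faults so far: 4)
  step 10: ref 2 -> HIT, frames=[3,2,4] (faults so far: 4)
  step 11: ref 1 -> FAULT, evict 4, frames=[3,2,1] (faults so far: 5)
  step 12: ref 3 -> HIT, frames=[3,2,1] (faults so far: 5)
  step 13: ref 2 -> HIT, frames=[3,2,1] (faults so far: 5)
  step 14: ref 4 -> FAULT, evict 1, frames=[3,2,4] (faults so far: 6)
  LRU total faults: 6
--- Optimal ---
  step 0: ref 3 -> FAULT, frames=[3,-,-] (faults so far: 1)
  step 1: ref 1 -> FAULT, frames=[3,1,-] (faults so far: 2)
  step 2: ref 4 -> FAULT, frames=[3,1,4] (faults so far: 3)
  step 3: ref 4 -> HIT, frames=[3,1,4] (faults so far: 3)
  step 4: ref 1 -> HIT, frames=[3,1,4] (faults so far: 3)
  step 5: ref 4 -> HIT, frames=[3,1,4] (faults so far: 3)
  step 6: ref 3 -> HIT, frames=[3,1,4] (faults so far: 3)
  step 7: ref 2 -> FAULT, evict 4, frames=[3,1,2] (faults so far: 4)
  step 8: ref 2 -> HIT, frames=[3,1,2] (faults so far: 4)
  step 9: ref 3 -> HIT, frames=[3,1,2] (faults so far: 4)
  step 10: ref 2 -> HIT, frames=[3,1,2] (faults so far: 4)
  step 11: ref 1 -> HIT, frames=[3,1,2] (faults so far: 4)
  step 12: ref 3 -> HIT, frames=[3,1,2] (faults so far: 4)
  step 13: ref 2 -> HIT, frames=[3,1,2] (faults so far: 4)
  step 14: ref 4 -> FAULT, evict 1, frames=[3,4,2] (faults so far: 5)
  Optimal total faults: 5

Answer: 7 6 5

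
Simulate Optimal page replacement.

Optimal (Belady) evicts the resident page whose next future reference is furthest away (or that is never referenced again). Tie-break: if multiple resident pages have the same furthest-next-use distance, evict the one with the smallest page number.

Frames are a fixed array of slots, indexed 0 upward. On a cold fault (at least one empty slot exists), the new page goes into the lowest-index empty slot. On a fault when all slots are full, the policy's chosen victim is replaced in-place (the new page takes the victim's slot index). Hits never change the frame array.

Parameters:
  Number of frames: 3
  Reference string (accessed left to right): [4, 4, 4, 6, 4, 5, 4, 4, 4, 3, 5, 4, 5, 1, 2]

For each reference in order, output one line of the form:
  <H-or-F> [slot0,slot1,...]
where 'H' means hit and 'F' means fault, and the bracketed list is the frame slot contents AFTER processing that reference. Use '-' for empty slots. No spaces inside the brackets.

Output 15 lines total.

F [4,-,-]
H [4,-,-]
H [4,-,-]
F [4,6,-]
H [4,6,-]
F [4,6,5]
H [4,6,5]
H [4,6,5]
H [4,6,5]
F [4,3,5]
H [4,3,5]
H [4,3,5]
H [4,3,5]
F [4,1,5]
F [4,2,5]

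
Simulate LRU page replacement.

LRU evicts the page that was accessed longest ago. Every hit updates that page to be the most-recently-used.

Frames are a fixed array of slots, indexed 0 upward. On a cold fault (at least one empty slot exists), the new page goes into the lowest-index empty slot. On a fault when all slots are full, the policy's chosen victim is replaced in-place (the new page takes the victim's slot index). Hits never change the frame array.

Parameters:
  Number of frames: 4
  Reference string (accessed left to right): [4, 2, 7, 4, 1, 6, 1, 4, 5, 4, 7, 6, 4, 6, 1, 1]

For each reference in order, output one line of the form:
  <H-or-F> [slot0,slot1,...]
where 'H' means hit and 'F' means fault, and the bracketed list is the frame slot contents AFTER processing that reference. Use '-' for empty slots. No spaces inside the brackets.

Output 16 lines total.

F [4,-,-,-]
F [4,2,-,-]
F [4,2,7,-]
H [4,2,7,-]
F [4,2,7,1]
F [4,6,7,1]
H [4,6,7,1]
H [4,6,7,1]
F [4,6,5,1]
H [4,6,5,1]
F [4,7,5,1]
F [4,7,5,6]
H [4,7,5,6]
H [4,7,5,6]
F [4,7,1,6]
H [4,7,1,6]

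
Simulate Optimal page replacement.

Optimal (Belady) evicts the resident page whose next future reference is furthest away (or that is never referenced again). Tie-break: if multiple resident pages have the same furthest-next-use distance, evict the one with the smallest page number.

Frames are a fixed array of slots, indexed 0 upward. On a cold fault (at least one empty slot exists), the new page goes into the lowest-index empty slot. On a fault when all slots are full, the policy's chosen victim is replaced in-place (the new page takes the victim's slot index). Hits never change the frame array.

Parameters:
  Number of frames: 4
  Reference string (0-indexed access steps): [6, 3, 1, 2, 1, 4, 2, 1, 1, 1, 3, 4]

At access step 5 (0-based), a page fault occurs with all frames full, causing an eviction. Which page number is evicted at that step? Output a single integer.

Step 0: ref 6 -> FAULT, frames=[6,-,-,-]
Step 1: ref 3 -> FAULT, frames=[6,3,-,-]
Step 2: ref 1 -> FAULT, frames=[6,3,1,-]
Step 3: ref 2 -> FAULT, frames=[6,3,1,2]
Step 4: ref 1 -> HIT, frames=[6,3,1,2]
Step 5: ref 4 -> FAULT, evict 6, frames=[4,3,1,2]
At step 5: evicted page 6

Answer: 6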